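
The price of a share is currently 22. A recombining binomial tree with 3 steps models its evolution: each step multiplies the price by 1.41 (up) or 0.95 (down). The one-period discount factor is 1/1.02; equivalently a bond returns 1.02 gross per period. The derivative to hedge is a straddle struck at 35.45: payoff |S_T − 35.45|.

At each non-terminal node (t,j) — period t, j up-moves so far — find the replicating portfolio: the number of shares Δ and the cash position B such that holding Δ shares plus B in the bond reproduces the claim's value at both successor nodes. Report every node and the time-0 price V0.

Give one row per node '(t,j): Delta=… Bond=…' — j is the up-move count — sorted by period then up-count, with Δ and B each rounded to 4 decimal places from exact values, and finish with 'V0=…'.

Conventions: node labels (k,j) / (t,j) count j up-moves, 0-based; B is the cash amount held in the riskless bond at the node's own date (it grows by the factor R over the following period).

The replicating-portfolio and risk-neutral prices coincide; use p* = (1.02−0.95)/(1.41−0.95) = 0.1522 for the latter.
Terminal payoffs: V(3,0)=16.5878, V(3,1)=7.4545, V(3,2)=6.1013, V(3,3)=26.2209
(2,0): S=19.8550. Δ = (V_up−V_dn)/(S_up−S_dn) = (7.4545−16.5878)/(27.9955−18.8622) = -1.0000. V = [p*·7.4545 + (1−p*)·16.5878]/1.02 = 14.8999. B = V − Δ·S = 34.7549.
(2,1): S=29.4690. Δ = (V_up−V_dn)/(S_up−S_dn) = (6.1013−7.4545)/(41.5513−27.9955) = -0.0998. V = [p*·6.1013 + (1−p*)·7.4545]/1.02 = 7.1064. B = V − Δ·S = 10.0481.
(2,2): S=43.7382. Δ = (V_up−V_dn)/(S_up−S_dn) = (26.2209−6.1013)/(61.6709−41.5513) = 1.0000. V = [p*·26.2209 + (1−p*)·6.1013]/1.02 = 8.9833. B = V − Δ·S = -34.7549.
(1,0): S=20.9000. Δ = (V_up−V_dn)/(S_up−S_dn) = (7.1064−14.8999)/(29.4690−19.8550) = -0.8106. V = [p*·7.1064 + (1−p*)·14.8999]/1.02 = 13.4450. B = V − Δ·S = 30.3874.
(1,1): S=31.0200. Δ = (V_up−V_dn)/(S_up−S_dn) = (8.9833−7.1064)/(43.7382−29.4690) = 0.1315. V = [p*·8.9833 + (1−p*)·7.1064]/1.02 = 7.2471. B = V − Δ·S = 3.1669.
(0,0): S=22.0000. Δ = (V_up−V_dn)/(S_up−S_dn) = (7.2471−13.4450)/(31.0200−20.9000) = -0.6124. V = [p*·7.2471 + (1−p*)·13.4450]/1.02 = 12.2567. B = V − Δ·S = 25.7305.
As a check, the time-0 holding Δ(0,0)·S0 + B(0,0) comes to 12.2567 — exactly V0.

(0,0): Delta=-0.6124 Bond=25.7305
(1,0): Delta=-0.8106 Bond=30.3874
(1,1): Delta=0.1315 Bond=3.1669
(2,0): Delta=-1.0000 Bond=34.7549
(2,1): Delta=-0.0998 Bond=10.0481
(2,2): Delta=1.0000 Bond=-34.7549
V0=12.2567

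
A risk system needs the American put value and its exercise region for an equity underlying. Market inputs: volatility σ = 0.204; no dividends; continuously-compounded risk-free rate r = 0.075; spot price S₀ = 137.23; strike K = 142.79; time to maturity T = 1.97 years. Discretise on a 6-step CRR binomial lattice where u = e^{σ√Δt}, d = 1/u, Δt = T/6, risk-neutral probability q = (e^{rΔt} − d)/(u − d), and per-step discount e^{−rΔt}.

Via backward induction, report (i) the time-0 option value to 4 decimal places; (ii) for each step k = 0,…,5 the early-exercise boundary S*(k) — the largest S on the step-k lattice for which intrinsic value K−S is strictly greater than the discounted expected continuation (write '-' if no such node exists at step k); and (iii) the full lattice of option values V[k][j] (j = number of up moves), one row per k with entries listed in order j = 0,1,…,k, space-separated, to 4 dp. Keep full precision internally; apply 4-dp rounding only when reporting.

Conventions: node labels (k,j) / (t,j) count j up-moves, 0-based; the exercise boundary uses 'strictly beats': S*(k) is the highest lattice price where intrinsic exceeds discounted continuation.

price = 11.7924
boundary = - 122.0909 108.6219 122.0909 108.6219 122.0909
tree:
11.7924
20.6991 5.7777
34.1681 11.1223 2.1123
46.1512 20.6991 4.5879 0.3903
56.8124 34.1681 9.8302 0.9461 0.0000
66.2974 46.1512 20.6991 2.2936 0.0000 0.0000
74.7360 56.8124 34.1681 5.5600 0.0000 0.0000 0.0000

Δt=0.32833  u=1.12400  d=0.88968  q=0.57721  discount=0.97568
step 6 (expiry): payoffs max(K−S,0) = 74.7360 56.8124 34.1681 5.5600 0.0000 0.0000 0.0000
step 5: (k=5,j=0): S=76.4926, K−S=66.2974, hold=62.8241 ⇒ V=66.2974 exercise | (k=5,j=1): S=96.6388, K−S=46.1512, hold=42.6780 ⇒ V=46.1512 exercise | (k=5,j=2): S=122.0909, K−S=20.6991, hold=17.2259 ⇒ V=20.6991 exercise | (k=5,j=3): S=154.2464, K−S=0.0000, hold=2.2936 ⇒ V=2.2936 continue | (k=5,j=4): S=194.8708, K−S=0.0000, hold=0.0000 ⇒ V=0.0000 continue | (k=5,j=5): S=246.1946, K−S=0.0000, hold=0.0000 ⇒ V=0.0000 continue  boundary S*=122.0909
step 4: (k=4,j=0): S=85.9776, K−S=56.8124, hold=53.3391 ⇒ V=56.8124 exercise | (k=4,j=1): S=108.6219, K−S=34.1681, hold=30.6949 ⇒ V=34.1681 exercise | (k=4,j=2): S=137.2300, K−S=5.5600, hold=9.8302 ⇒ V=9.8302 continue | (k=4,j=3): S=173.3727, K−S=0.0000, hold=0.9461 ⇒ V=0.9461 continue | (k=4,j=4): S=219.0345, K−S=0.0000, hold=0.0000 ⇒ V=0.0000 continue  boundary S*=108.6219
step 3: (k=3,j=0): S=96.6388, K−S=46.1512, hold=42.6780 ⇒ V=46.1512 exercise | (k=3,j=1): S=122.0909, K−S=20.6991, hold=19.6307 ⇒ V=20.6991 exercise | (k=3,j=2): S=154.2464, K−S=0.0000, hold=4.5879 ⇒ V=4.5879 continue | (k=3,j=3): S=194.8708, K−S=0.0000, hold=0.3903 ⇒ V=0.3903 continue  boundary S*=122.0909
step 2: (k=2,j=0): S=108.6219, K−S=34.1681, hold=30.6949 ⇒ V=34.1681 exercise | (k=2,j=1): S=137.2300, K−S=5.5600, hold=11.1223 ⇒ V=11.1223 continue | (k=2,j=2): S=173.3727, K−S=0.0000, hold=2.1123 ⇒ V=2.1123 continue  boundary S*=108.6219
step 1: (k=1,j=0): S=122.0909, K−S=20.6991, hold=20.3584 ⇒ V=20.6991 exercise | (k=1,j=1): S=154.2464, K−S=0.0000, hold=5.7777 ⇒ V=5.7777 continue  boundary S*=122.0909
step 0: (k=0,j=0): S=137.2300, K−S=5.5600, hold=11.7924 ⇒ V=11.7924 continue  boundary S*=-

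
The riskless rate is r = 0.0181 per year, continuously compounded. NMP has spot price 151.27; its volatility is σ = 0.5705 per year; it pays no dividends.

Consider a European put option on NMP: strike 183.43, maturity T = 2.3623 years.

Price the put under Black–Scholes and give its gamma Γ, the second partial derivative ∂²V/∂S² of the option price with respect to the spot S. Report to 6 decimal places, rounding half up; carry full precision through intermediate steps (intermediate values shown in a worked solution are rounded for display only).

σ√T = 0.5705·√2.3623 = 0.876846
d₁ = (ln(S/K) + (r+σ²/2)T) / (σ√T) = (ln(151.27/183.43) + (0.0181+0.5705²/2)·2.3623) / 0.876846 = (-0.192767 + 0.427187) / 0.876846 = 0.267345
d₂ = d₁ − σ√T = 0.267345 − 0.876846 = -0.609501
e^{−rT} = 0.958144
N(−d₁) = 0.394602,  N(−d₂) = 0.728904
Put price V = K·e^{−rT}·N(−d₂) − S·N(−d₁) = 128.106505 − 59.691430 = 68.415075
φ(d₁) = (1/√(2π))·e^{−d₁²/2} = 0.384937
Γ = φ(d₁) / (S·σ·√T) = 0.002902

price = 68.415075
Γ = 0.002902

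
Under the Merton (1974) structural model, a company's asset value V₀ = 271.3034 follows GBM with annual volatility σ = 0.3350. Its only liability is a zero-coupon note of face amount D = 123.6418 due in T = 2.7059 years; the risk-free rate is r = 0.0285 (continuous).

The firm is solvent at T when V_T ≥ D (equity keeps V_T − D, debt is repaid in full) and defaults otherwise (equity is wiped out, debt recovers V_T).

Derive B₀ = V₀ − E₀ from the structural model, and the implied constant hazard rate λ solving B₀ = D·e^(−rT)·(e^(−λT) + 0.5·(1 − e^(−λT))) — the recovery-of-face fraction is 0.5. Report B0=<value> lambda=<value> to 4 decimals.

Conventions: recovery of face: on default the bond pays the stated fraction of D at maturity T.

Equity is a call on the firm's assets struck at D = 123.6418:
d₁ = [ln(V₀/D) + (r + σ²/2)T] / (σ√T)
   = [ln(271.3034/123.6418) + (0.0285 + 0.5·0.3350²)·2.7059] / (0.3350·√2.7059)
   = [0.785849 + 0.228953] / 0.551062 = 1.841538
d₂ = d₁ − σ√T = 1.841538 − 0.551062 = 1.290476
N(d₁) = 0.967229,  N(d₂) = 0.901557,  e^(−rT) = 0.925780
E₀ = V₀·N(d₁) − D·e^(−rT)·N(d₂)
   = 271.3034·0.967229 − 123.6418·0.925780·0.901557 = 159.215518
B₀ = V₀ − E₀ = 271.3034 − 159.215518 = 112.087882
e^(−λT) = (B₀·e^(rT)/D − 0.5)/(1 − 0.5) = (112.0879·1.080170/123.6418 − 0.5)/0.5 = 0.95846311
λ = −ln(0.95846311)/2.7059 = 0.015678

B0=112.0879 lambda=0.0157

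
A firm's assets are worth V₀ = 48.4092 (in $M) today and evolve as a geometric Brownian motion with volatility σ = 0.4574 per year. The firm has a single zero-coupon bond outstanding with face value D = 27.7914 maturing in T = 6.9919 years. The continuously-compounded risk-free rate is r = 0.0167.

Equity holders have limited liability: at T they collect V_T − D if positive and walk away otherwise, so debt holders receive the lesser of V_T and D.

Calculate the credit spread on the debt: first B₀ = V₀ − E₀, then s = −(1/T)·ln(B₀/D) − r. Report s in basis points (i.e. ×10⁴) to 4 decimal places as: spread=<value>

spread=467.6349

Apply the equity-as-call identities (strike 27.7914, horizon 6.9919 years):
d₁ = [ln(V₀/D) + (r + σ²/2)T] / (σ√T)
   = [ln(48.4092/27.7914) + (0.0167 + 0.5·0.4574²)·6.9919] / (0.4574·√6.9919)
   = [0.554963 + 0.848169] / 1.209466 = 1.160125
d₂ = d₁ − σ√T = 1.160125 − 1.209466 = -0.049341
N(d₁) = 0.877001,  N(d₂) = 0.480324,  e^(−rT) = 0.889795
E₀ = V₀·N(d₁) − D·e^(−rT)·N(d₂)
   = 48.4092·0.877001 − 27.7914·0.889795·0.480324 = 30.577170
B₀ = V₀ − E₀ = 48.4092 − 30.577170 = 17.832030
spread = −(1/T)·ln(B₀/D) − r = −(1/6.9919)·ln(17.832030/27.7914) − 0.0167 = 0.04676349
in basis points: 0.04676349 × 10⁴ = 467.6349 bp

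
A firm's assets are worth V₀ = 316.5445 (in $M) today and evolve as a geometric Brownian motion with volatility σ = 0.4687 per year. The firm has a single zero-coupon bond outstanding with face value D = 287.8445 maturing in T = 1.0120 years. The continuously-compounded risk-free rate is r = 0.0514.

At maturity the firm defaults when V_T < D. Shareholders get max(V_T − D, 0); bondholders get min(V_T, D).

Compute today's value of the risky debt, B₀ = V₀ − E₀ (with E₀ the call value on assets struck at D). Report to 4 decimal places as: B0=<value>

B0=237.3404

Apply the equity-as-call identities (strike 287.8445, horizon 1.0120 years):
d₁ = [ln(V₀/D) + (r + σ²/2)T] / (σ√T)
   = [ln(316.5445/287.8445) + (0.0514 + 0.5·0.4687²)·1.0120] / (0.4687·√1.0120)
   = [0.095043 + 0.163175] / 0.471504 = 0.547648
d₂ = d₁ − σ√T = 0.547648 − 0.471504 = 0.076144
N(d₁) = 0.708033,  N(d₂) = 0.530348,  e^(−rT) = 0.949313
E₀ = V₀·N(d₁) − D·e^(−rT)·N(d₂)
   = 316.5445·0.708033 − 287.8445·0.949313·0.530348 = 79.204086
B₀ = V₀ − E₀ = 316.5445 − 79.204086 = 237.340414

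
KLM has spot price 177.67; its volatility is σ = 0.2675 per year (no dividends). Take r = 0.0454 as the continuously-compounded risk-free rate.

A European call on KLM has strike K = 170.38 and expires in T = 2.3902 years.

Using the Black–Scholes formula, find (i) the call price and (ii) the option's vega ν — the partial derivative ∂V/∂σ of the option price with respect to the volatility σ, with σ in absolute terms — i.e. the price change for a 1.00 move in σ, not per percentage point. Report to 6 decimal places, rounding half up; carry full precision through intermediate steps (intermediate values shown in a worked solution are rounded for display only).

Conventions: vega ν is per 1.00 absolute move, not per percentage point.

σ√T = 0.2675·√2.3902 = 0.413562
d₁ = (ln(S/K) + (r+σ²/2)T) / (σ√T) = (ln(177.67/170.38) + (0.0454+0.2675²/2)·2.3902) / 0.413562 = (0.041897 + 0.194032) / 0.413562 = 0.570479
d₂ = d₁ − σ√T = 0.570479 − 0.413562 = 0.156917
e^{−rT} = 0.897165
N(d₁) = 0.715824,  N(d₂) = 0.562345
Call price V = S·N(d₁) − K·e^{−rT}·N(d₂) = 127.180377 − 85.959482 = 41.220896
φ(d₁) = (1/√(2π))·e^{−d₁²/2} = 0.339032
ν = S·φ(d₁)·√T = 93.126120

price = 41.220896
ν = 93.126120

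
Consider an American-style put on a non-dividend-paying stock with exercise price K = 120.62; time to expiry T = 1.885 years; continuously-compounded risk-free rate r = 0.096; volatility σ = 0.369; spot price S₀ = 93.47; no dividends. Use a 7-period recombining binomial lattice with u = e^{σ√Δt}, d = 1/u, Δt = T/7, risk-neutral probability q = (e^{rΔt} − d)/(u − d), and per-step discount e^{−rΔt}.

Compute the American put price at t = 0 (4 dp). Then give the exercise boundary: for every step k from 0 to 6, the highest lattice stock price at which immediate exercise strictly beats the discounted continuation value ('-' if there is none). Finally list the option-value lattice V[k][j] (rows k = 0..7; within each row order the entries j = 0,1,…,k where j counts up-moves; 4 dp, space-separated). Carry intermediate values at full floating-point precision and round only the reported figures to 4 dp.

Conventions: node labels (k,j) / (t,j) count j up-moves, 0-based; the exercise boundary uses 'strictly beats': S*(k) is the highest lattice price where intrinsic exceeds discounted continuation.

Δt=0.26929, u=1.21105, d=0.82573, q=0.52024, disc=e^(-rΔt)=0.97448
k=7 terminal: V=max(K-S,0) → 96.1548 84.7386 67.9952 43.4388 7.4236 0.0000 0.0000 0.0000
k=6: j=0 S=29.6285 intr=90.9915 cont=87.9133 V=90.9915[EX]; j=1 S=43.4540 intr=77.1660 cont=74.0877 V=77.1660[EX]; j=2 S=63.7311 intr=56.8889 cont=53.8107 V=56.8889[EX]; j=3 S=93.4700 intr=27.1500 cont=24.0718 V=27.1500[EX]; j=4 S=137.0861 intr=0.0000 cont=3.4706 V=3.4706[hold]; j=5 S=201.0548 intr=0.0000 cont=0.0000 V=0.0000[hold]; j=6 S=294.8733 intr=0.0000 cont=0.0000 V=0.0000[hold]  S*(6)=93.4700
k=5: j=0 S=35.8814 intr=84.7386 cont=81.6603 V=84.7386[EX]; j=1 S=52.6248 intr=67.9952 cont=64.9169 V=67.9952[EX]; j=2 S=77.1812 intr=43.4388 cont=40.3605 V=43.4388[EX]; j=3 S=113.1964 intr=7.4236 cont=14.4525 V=14.4525[hold]; j=4 S=166.0175 intr=0.0000 cont=1.6226 V=1.6226[hold]; j=5 S=243.4865 intr=0.0000 cont=0.0000 V=0.0000[hold]  S*(5)=77.1812
k=4: j=0 S=43.4540 intr=77.1660 cont=74.0877 V=77.1660[EX]; j=1 S=63.7311 intr=56.8889 cont=53.8107 V=56.8889[EX]; j=2 S=93.4700 intr=27.1500 cont=27.6352 V=27.6352[hold]; j=3 S=137.0861 intr=0.0000 cont=7.5794 V=7.5794[hold]; j=4 S=201.0548 intr=0.0000 cont=0.7586 V=0.7586[hold]  S*(4)=63.7311
k=3: j=0 S=52.6248 intr=67.9952 cont=64.9169 V=67.9952[EX]; j=1 S=77.1812 intr=43.4388 cont=40.6065 V=43.4388[EX]; j=2 S=113.1964 intr=7.4236 cont=16.7623 V=16.7623[hold]; j=3 S=166.0175 intr=0.0000 cont=3.9280 V=3.9280[hold]  S*(3)=77.1812
k=2: j=0 S=63.7311 intr=56.8889 cont=53.8107 V=56.8889[EX]; j=1 S=93.4700 intr=27.1500 cont=28.8062 V=28.8062[hold]; j=2 S=137.0861 intr=0.0000 cont=9.8280 V=9.8280[hold]  S*(2)=63.7311
k=1: j=0 S=77.1812 intr=43.4388 cont=41.2002 V=43.4388[EX]; j=1 S=113.1964 intr=7.4236 cont=18.4498 V=18.4498[hold]  S*(1)=77.1812
k=0: j=0 S=93.4700 intr=27.1500 cont=29.6617 V=29.6617[hold]  S*(0)=-

price = 29.6617
boundary = - 77.1812 63.7311 77.1812 63.7311 77.1812 93.4700
tree:
29.6617
43.4388 18.4498
56.8889 28.8062 9.8280
67.9952 43.4388 16.7623 3.9280
77.1660 56.8889 27.6352 7.5794 0.7586
84.7386 67.9952 43.4388 14.4525 1.6226 0.0000
90.9915 77.1660 56.8889 27.1500 3.4706 0.0000 0.0000
96.1548 84.7386 67.9952 43.4388 7.4236 0.0000 0.0000 0.0000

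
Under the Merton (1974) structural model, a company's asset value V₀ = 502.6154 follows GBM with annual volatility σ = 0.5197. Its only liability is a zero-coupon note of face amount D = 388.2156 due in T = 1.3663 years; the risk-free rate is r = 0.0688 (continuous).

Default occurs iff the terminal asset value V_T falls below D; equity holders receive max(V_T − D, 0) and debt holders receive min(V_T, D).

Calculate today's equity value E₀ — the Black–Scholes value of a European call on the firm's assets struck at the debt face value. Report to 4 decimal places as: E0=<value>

Work the structural quantities from V₀ = 502.6154 against face 388.2156:
d₁ = [ln(V₀/D) + (r + σ²/2)T] / (σ√T)
   = [ln(502.6154/388.2156) + (0.0688 + 0.5·0.5197²)·1.3663] / (0.5197·√1.3663)
   = [0.258264 + 0.278512] / 0.607471 = 0.883625
d₂ = d₁ − σ√T = 0.883625 − 0.607471 = 0.276153
N(d₁) = 0.811551,  N(d₂) = 0.608785,  e^(−rT) = 0.910281
E₀ = V₀·N(d₁) − D·e^(−rT)·N(d₂)
   = 502.6154·0.811551 − 388.2156·0.910281·0.608785 = 192.762093

E0=192.7621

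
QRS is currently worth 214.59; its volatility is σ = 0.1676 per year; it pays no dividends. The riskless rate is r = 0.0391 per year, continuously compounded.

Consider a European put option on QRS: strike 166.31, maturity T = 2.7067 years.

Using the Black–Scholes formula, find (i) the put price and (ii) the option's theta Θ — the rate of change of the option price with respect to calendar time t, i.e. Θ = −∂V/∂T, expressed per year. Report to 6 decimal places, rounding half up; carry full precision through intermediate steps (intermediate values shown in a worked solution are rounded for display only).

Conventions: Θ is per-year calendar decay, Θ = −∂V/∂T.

σ√T = 0.1676·√2.7067 = 0.275736
d₁ = (ln(S/K) + (r+σ²/2)T) / (σ√T) = (ln(214.59/166.31) + (0.0391+0.1676²/2)·2.7067) / 0.275736 = (0.254876 + 0.143847) / 0.275736 = 1.446030
d₂ = d₁ − σ√T = 1.446030 − 0.275736 = 1.170293
e^{−rT} = 0.899576
N(−d₁) = 0.074084,  N(−d₂) = 0.120942
Put price V = K·e^{−rT}·N(−d₂) − S·N(−d₁) = 18.093871 − 15.897783 = 2.196088
φ(d₁) = (1/√(2π))·e^{−d₁²/2} = 0.140234
Θ = −S·φ(d₁)·σ/(2√T) + r·K·e^{−rT}·N(−d₂) = −1.532810 + 0.707470 = -0.825340

price = 2.196088
Θ = -0.825340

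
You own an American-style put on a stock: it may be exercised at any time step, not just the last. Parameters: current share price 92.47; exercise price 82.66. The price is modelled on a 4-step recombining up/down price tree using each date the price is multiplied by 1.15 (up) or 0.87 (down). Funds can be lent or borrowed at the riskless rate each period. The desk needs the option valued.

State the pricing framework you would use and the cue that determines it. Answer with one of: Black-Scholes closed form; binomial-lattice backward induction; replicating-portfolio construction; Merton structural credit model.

framework: binomial-lattice backward induction

Key observation: early exercise of the strike-82.66 put must be checked at each of the 4 dates (spot 92.47), which forces a node-by-node comparison of intrinsic and continuation value backward from expiry.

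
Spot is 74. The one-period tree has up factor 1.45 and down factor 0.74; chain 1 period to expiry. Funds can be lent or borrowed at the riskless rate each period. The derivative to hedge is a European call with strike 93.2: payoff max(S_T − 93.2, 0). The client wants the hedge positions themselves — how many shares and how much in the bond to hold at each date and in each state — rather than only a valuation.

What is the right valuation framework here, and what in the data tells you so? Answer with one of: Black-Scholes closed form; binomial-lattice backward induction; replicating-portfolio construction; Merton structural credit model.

framework: replicating-portfolio construction

Key observation: the deliverable is the dynamic trading strategy on the 1-step tree (spot 74, moves 1.45 and 0.74), so the valuation must go through the node-by-node replicating-portfolio solve.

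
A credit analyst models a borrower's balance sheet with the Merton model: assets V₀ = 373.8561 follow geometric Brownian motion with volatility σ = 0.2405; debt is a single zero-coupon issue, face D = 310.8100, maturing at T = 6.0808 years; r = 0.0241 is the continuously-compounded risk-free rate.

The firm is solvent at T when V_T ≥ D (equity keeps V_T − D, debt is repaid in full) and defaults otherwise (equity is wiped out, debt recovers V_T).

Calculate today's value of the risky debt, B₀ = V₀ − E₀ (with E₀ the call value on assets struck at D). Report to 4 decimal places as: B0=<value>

Apply the equity-as-call identities (strike 310.8100, horizon 6.0808 years):
d₁ = [ln(V₀/D) + (r + σ²/2)T] / (σ√T)
   = [ln(373.8561/310.8100) + (0.0241 + 0.5·0.2405²)·6.0808] / (0.2405·√6.0808)
   = [0.184689 + 0.322405] / 0.593056 = 0.855053
d₂ = d₁ − σ√T = 0.855053 − 0.593056 = 0.261997
N(d₁) = 0.803739,  N(d₂) = 0.603338,  e^(−rT) = 0.863685
E₀ = V₀·N(d₁) − D·e^(−rT)·N(d₂)
   = 373.8561·0.803739 − 310.8100·0.863685·0.603338 = 138.521493
B₀ = V₀ − E₀ = 373.8561 − 138.521493 = 235.334607

B0=235.3346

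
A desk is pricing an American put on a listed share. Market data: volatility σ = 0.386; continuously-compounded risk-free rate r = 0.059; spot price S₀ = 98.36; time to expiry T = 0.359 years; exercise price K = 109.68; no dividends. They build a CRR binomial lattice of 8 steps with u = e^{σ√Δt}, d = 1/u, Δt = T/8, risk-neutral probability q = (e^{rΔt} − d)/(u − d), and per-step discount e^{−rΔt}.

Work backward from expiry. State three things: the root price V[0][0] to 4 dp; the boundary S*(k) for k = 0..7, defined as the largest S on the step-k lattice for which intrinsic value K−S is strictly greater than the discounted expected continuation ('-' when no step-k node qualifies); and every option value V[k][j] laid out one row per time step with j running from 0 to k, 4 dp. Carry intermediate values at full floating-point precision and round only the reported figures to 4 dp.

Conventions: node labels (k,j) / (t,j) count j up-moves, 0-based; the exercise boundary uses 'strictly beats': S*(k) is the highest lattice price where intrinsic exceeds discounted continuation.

price = 15.2488
boundary = - - - 76.9632 83.5208 76.9632 83.5208 90.6372
tree:
15.2488
20.3397 10.1525
26.2535 14.4335 5.8526
32.7168 19.8201 9.0320 2.6502
38.7596 26.1592 13.4786 4.5578 0.7241
44.3280 32.7168 19.2826 7.6474 1.4398 0.0000
49.4591 38.7596 26.1592 12.3915 2.8630 0.0000 0.0000
54.1874 44.3280 32.7168 19.0428 5.6929 0.0000 0.0000 0.0000
58.5444 49.4591 38.7596 26.1592 11.3200 0.0000 0.0000 0.0000 0.0000

params: Δt=0.04487 u=1.08521 d=0.92148 q=0.49576 e^(-rΔt)=0.99736
t_8 payoffs: 58.5444 49.4591 38.7596 26.1592 11.3200 0.0000 0.0000 0.0000 0.0000
t_7: node(7,0) S=55.4926 payoff=54.1874 vs cont=53.8974 → 54.1874 [stop]  node(7,1) S=65.3520 payoff=44.3280 vs cont=44.0380 → 44.3280 [stop]  node(7,2) S=76.9632 payoff=32.7168 vs cont=32.4268 → 32.7168 [stop]  node(7,3) S=90.6372 payoff=19.0428 vs cont=18.7528 → 19.0428 [stop]  node(7,4) S=106.7408 payoff=2.9392 vs cont=5.6929 → 5.6929 [wait]  node(7,5) S=125.7055 payoff=0.0000 vs cont=0.0000 → 0.0000 [wait]  node(7,6) S=148.0396 payoff=0.0000 vs cont=0.0000 → 0.0000 [wait]  node(7,7) S=174.3419 payoff=0.0000 vs cont=0.0000 → 0.0000 [wait]  ⇒ S*(7)=90.6372
t_6: node(6,0) S=60.2209 payoff=49.4591 vs cont=49.1691 → 49.4591 [stop]  node(6,1) S=70.9204 payoff=38.7596 vs cont=38.4696 → 38.7596 [stop]  node(6,2) S=83.5208 payoff=26.1592 vs cont=25.8692 → 26.1592 [stop]  node(6,3) S=98.3600 payoff=11.3200 vs cont=12.3915 → 12.3915 [wait]  node(6,4) S=115.8357 payoff=0.0000 vs cont=2.8630 → 2.8630 [wait]  node(6,5) S=136.4162 payoff=0.0000 vs cont=0.0000 → 0.0000 [wait]  node(6,6) S=160.6534 payoff=0.0000 vs cont=0.0000 → 0.0000 [wait]  ⇒ S*(6)=83.5208
t_5: node(5,0) S=65.3520 payoff=44.3280 vs cont=44.0380 → 44.3280 [stop]  node(5,1) S=76.9632 payoff=32.7168 vs cont=32.4268 → 32.7168 [stop]  node(5,2) S=90.6372 payoff=19.0428 vs cont=19.2826 → 19.2826 [wait]  node(5,3) S=106.7408 payoff=2.9392 vs cont=7.6474 → 7.6474 [wait]  node(5,4) S=125.7055 payoff=0.0000 vs cont=1.4398 → 1.4398 [wait]  node(5,5) S=148.0396 payoff=0.0000 vs cont=0.0000 → 0.0000 [wait]  ⇒ S*(5)=76.9632
t_4: node(4,0) S=70.9204 payoff=38.7596 vs cont=38.4696 → 38.7596 [stop]  node(4,1) S=83.5208 payoff=26.1592 vs cont=25.9878 → 26.1592 [stop]  node(4,2) S=98.3600 payoff=11.3200 vs cont=13.4786 → 13.4786 [wait]  node(4,3) S=115.8357 payoff=0.0000 vs cont=4.5578 → 4.5578 [wait]  node(4,4) S=136.4162 payoff=0.0000 vs cont=0.7241 → 0.7241 [wait]  ⇒ S*(4)=83.5208
t_3: node(3,0) S=76.9632 payoff=32.7168 vs cont=32.4268 → 32.7168 [stop]  node(3,1) S=90.6372 payoff=19.0428 vs cont=19.8201 → 19.8201 [wait]  node(3,2) S=106.7408 payoff=2.9392 vs cont=9.0320 → 9.0320 [wait]  node(3,3) S=125.7055 payoff=0.0000 vs cont=2.6502 → 2.6502 [wait]  ⇒ S*(3)=76.9632
t_2: node(2,0) S=83.5208 payoff=26.1592 vs cont=26.2535 → 26.2535 [wait]  node(2,1) S=98.3600 payoff=11.3200 vs cont=14.4335 → 14.4335 [wait]  node(2,2) S=115.8357 payoff=0.0000 vs cont=5.8526 → 5.8526 [wait]  ⇒ S*(2)=-
t_1: node(1,0) S=90.6372 payoff=19.0428 vs cont=20.3397 → 20.3397 [wait]  node(1,1) S=106.7408 payoff=2.9392 vs cont=10.1525 → 10.1525 [wait]  ⇒ S*(1)=-
t_0: node(0,0) S=98.3600 payoff=11.3200 vs cont=15.2488 → 15.2488 [wait]  ⇒ S*(0)=-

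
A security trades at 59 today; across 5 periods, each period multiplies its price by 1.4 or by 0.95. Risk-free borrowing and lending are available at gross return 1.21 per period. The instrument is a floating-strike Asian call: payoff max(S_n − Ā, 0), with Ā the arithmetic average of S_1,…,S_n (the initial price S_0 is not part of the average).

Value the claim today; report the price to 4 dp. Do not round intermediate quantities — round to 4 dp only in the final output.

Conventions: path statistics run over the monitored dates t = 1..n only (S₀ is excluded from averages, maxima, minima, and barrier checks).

Under the martingale measure an up-move has probability p* = 0.5778; value the claim as the probability-weighted average of per-path payoffs, discounted 5 periods at R = 1.21.
Enumerate all 2^5 = 32 price paths (U = up ×1.4, D = down ×0.95); each path with k up-moves has probability p*^k·(1−p*)^(5−k).
DDDDD: Ā=50.7183, payoff=0.0000, prob=0.013419
UDDDD: Ā=74.7428, payoff=0.0000, prob=0.018362
DUDDD: Ā=69.4328, payoff=0.0000, prob=0.018362
UUDDD: Ā=102.3220, payoff=0.0000, prob=0.025127
DDUDD: Ā=64.3883, payoff=2.8899, prob=0.018362
UDUDD: Ā=94.8880, payoff=4.2589, prob=0.025127
DUUDD: Ā=89.5780, payoff=9.5689, prob=0.025127
UUUDD: Ā=132.0097, payoff=14.1015, prob=0.034385
DDDUD: Ā=59.5960, payoff=7.6822, prob=0.018362
UDDUD: Ā=87.8257, payoff=11.3212, prob=0.025127
DUDUD: Ā=82.5157, payoff=16.6312, prob=0.025127
UUDUD: Ā=121.6021, payoff=24.5091, prob=0.034385
DDUUD: Ā=77.4712, payoff=21.6757, prob=0.025127
UDUUD: Ā=114.1681, payoff=31.9431, prob=0.034385
DUUUD: Ā=108.8581, payoff=37.2531, prob=0.034385
UUUUD: Ā=160.4224, payoff=54.8993, prob=0.047053
DDDDU: Ā=55.0433, payoff=12.2349, prob=0.018362
UDDDU: Ā=81.1165, payoff=18.0303, prob=0.025127
DUDDU: Ā=75.8065, payoff=23.3403, prob=0.025127
UUDDU: Ā=111.7148, payoff=34.3963, prob=0.034385
DDUDU: Ā=70.7620, payoff=28.3848, prob=0.025127
UDUDU: Ā=104.2808, payoff=41.8303, prob=0.034385
DUUDU: Ā=98.9708, payoff=47.1403, prob=0.034385
UUUDU: Ā=145.8518, payoff=69.4699, prob=0.047053
DDDUU: Ā=65.9697, payoff=33.1771, prob=0.025127
UDDUU: Ā=97.2185, payoff=48.8926, prob=0.034385
DUDUU: Ā=91.9085, payoff=54.2026, prob=0.034385
UUDUU: Ā=135.4442, payoff=79.8775, prob=0.047053
DDUUU: Ā=86.8640, payoff=59.2471, prob=0.034385
UDUUU: Ā=128.0102, payoff=87.3115, prob=0.047053
DUUUU: Ā=122.7002, payoff=92.6215, prob=0.047053
UUUUU: Ā=180.8213, payoff=136.4948, prob=0.064388
Price = Σ prob·payoff / R^5 = 44.995876 / 2.593742 = 17.3479

price = 17.3479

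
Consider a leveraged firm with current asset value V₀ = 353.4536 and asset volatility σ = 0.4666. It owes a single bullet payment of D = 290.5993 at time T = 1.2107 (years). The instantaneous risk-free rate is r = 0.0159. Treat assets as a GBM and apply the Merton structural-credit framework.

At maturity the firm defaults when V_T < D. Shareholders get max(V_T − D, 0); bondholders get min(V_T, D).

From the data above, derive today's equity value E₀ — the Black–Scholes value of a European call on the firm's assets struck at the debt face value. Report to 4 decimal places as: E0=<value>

Equity is a call on the firm's assets struck at D = 290.5993:
d₁ = [ln(V₀/D) + (r + σ²/2)T] / (σ√T)
   = [ln(353.4536/290.5993) + (0.0159 + 0.5·0.4666²)·1.2107] / (0.4666·√1.2107)
   = [0.195807 + 0.151044] / 0.513408 = 0.675585
d₂ = d₁ − σ√T = 0.675585 − 0.513408 = 0.162177
N(d₁) = 0.750348,  N(d₂) = 0.564417,  e^(−rT) = 0.980934
E₀ = V₀·N(d₁) − D·e^(−rT)·N(d₂)
   = 353.4536·0.750348 − 290.5993·0.980934·0.564417 = 104.321299

E0=104.3213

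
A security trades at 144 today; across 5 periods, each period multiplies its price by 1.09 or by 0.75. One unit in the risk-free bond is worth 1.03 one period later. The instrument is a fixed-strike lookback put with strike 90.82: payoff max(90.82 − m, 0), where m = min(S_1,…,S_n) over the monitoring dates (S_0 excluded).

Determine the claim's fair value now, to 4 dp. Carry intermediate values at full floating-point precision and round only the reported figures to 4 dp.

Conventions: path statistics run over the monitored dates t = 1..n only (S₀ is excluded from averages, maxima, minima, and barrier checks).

price = 1.0698

Under the martingale measure an up-move has probability p* = 0.8235; value the claim as the probability-weighted average of per-path payoffs, discounted 5 periods at R = 1.03.
Enumerate all 2^5 = 32 price paths (U = up ×1.09, D = down ×0.75); each path with k up-moves has probability p*^k·(1−p*)^(5−k).
DDDDD: m=34.1719, payoff=56.6481, prob=0.000171
UDDDD: m=49.6631, payoff=41.1569, prob=0.000799
DUDDD: m=49.6631, payoff=41.1569, prob=0.000799
UUDDD: m=72.1771, payoff=18.6429, prob=0.003727
DDUDD: m=49.6631, payoff=41.1569, prob=0.000799
UDUDD: m=72.1771, payoff=18.6429, prob=0.003727
DUUDD: m=72.1771, payoff=18.6429, prob=0.003727
UUUDD: m=104.8973, payoff=0.0000, prob=0.017393
DDDUD: m=49.6631, payoff=41.1569, prob=0.000799
UDDUD: m=72.1771, payoff=18.6429, prob=0.003727
DUDUD: m=72.1771, payoff=18.6429, prob=0.003727
UUDUD: m=104.8973, payoff=0.0000, prob=0.017393
DDUUD: m=72.1771, payoff=18.6429, prob=0.003727
UDUUD: m=104.8973, payoff=0.0000, prob=0.017393
DUUUD: m=104.8973, payoff=0.0000, prob=0.017393
UUUUD: m=152.4508, payoff=0.0000, prob=0.081169
DDDDU: m=45.5625, payoff=45.2575, prob=0.000799
UDDDU: m=66.2175, payoff=24.6025, prob=0.003727
DUDDU: m=66.2175, payoff=24.6025, prob=0.003727
UUDDU: m=96.2361, payoff=0.0000, prob=0.017393
DDUDU: m=66.2175, payoff=24.6025, prob=0.003727
UDUDU: m=96.2361, payoff=0.0000, prob=0.017393
DUUDU: m=96.2361, payoff=0.0000, prob=0.017393
UUUDU: m=139.8631, payoff=0.0000, prob=0.081169
DDDUU: m=60.7500, payoff=30.0700, prob=0.003727
UDDUU: m=88.2900, payoff=2.5300, prob=0.017393
DUDUU: m=88.2900, payoff=2.5300, prob=0.017393
UUDUU: m=128.3148, payoff=0.0000, prob=0.081169
DDUUU: m=81.0000, payoff=9.8200, prob=0.017393
UDUUU: m=117.7200, payoff=0.0000, prob=0.081169
DUUUU: m=108.0000, payoff=0.0000, prob=0.081169
UUUUU: m=156.9600, payoff=0.0000, prob=0.378787
Price = Σ prob·payoff / R^5 = 1.240210 / 1.159274 = 1.0698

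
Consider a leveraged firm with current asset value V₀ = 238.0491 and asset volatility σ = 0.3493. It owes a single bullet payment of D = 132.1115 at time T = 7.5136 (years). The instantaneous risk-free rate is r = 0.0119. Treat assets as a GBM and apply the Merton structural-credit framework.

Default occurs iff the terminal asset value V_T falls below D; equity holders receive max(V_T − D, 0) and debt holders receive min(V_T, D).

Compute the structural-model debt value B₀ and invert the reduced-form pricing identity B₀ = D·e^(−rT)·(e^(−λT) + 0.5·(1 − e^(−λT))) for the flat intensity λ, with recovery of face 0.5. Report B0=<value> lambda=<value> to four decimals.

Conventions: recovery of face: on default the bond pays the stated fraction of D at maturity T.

B0=99.3703 lambda=0.0584

Work the structural quantities from V₀ = 238.0491 against face 132.1115:
d₁ = [ln(V₀/D) + (r + σ²/2)T] / (σ√T)
   = [ln(238.0491/132.1115) + (0.0119 + 0.5·0.3493²)·7.5136] / (0.3493·√7.5136)
   = [0.588831 + 0.547781] / 0.957464 = 1.187106
d₂ = d₁ − σ√T = 1.187106 − 0.957464 = 0.229641
N(d₁) = 0.882407,  N(d₂) = 0.590815,  e^(−rT) = 0.914469
E₀ = V₀·N(d₁) − D·e^(−rT)·N(d₂)
   = 238.0491·0.882407 − 132.1115·0.914469·0.590815 = 138.678773
B₀ = V₀ − E₀ = 238.0491 − 138.678773 = 99.370327
e^(−λT) = (B₀·e^(rT)/D − 0.5)/(1 − 0.5) = (99.3703·1.093531/132.1115 − 0.5)/0.5 = 0.64504219
λ = −ln(0.64504219)/7.5136 = 0.058353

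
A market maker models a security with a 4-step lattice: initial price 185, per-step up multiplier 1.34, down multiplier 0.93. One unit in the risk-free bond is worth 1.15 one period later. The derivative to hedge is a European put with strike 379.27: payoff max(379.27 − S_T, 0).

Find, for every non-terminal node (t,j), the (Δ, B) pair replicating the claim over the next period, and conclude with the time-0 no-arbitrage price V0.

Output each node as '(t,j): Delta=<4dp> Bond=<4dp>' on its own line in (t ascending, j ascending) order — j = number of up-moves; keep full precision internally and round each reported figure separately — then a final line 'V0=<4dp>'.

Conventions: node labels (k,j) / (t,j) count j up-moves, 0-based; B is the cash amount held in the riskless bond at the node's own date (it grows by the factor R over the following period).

(0,0): Delta=-0.6352 Bond=165.3327
(1,0): Delta=-0.8929 Bond=234.4752
(1,1): Delta=-0.4807 Bond=151.8368
(2,0): Delta=-1.0000 Bond=286.7826
(2,1): Delta=-0.8287 Bond=254.8471
(2,2): Delta=-0.2721 Bond=105.3186
(3,0): Delta=-1.0000 Bond=329.8000
(3,1): Delta=-1.0000 Bond=329.8000
(3,2): Delta=-0.7260 Bond=261.3564
(3,3): Delta=0.0000 Bond=0.0000
V0=47.8258

Under the risk-neutral measure, an up-move has probability p* = (R−d)/(u−d) = 0.5366 and values discount at R = 1.15.
Terminal payoffs: V(4,0)=240.8804, V(4,1)=179.8699, V(4,2)=91.9623, V(4,3)=0.0000, V(4,4)=0.0000
  t=3,j=0: stock 148.8060 → up 199.4001 (V=179.8699), down 138.3896 (V=240.8804). Price 180.9940; hedge Δ=-1.0000, bond B=329.8000.
  t=3,j=1: stock 214.4087 → up 287.3077 (V=91.9623), down 199.4001 (V=179.8699). Price 115.3913; hedge Δ=-1.0000, bond B=329.8000.
  t=3,j=2: stock 308.9330 → up 413.9702 (V=0.0000), down 287.3077 (V=91.9623). Price 37.0580; hedge Δ=-0.7260, bond B=261.3564.
  t=3,j=3: stock 445.1292 → up 596.4732 (V=0.0000), down 413.9702 (V=0.0000). Price 0.0000; hedge Δ=0.0000, bond B=0.0000.
  t=2,j=0: stock 160.0065 → up 214.4087 (V=115.3913), down 148.8060 (V=180.9940). Price 126.7761; hedge Δ=-1.0000, bond B=286.7826.
  t=2,j=1: stock 230.5470 → up 308.9330 (V=37.0580), down 214.4087 (V=115.3913). Price 63.7903; hedge Δ=-0.8287, bond B=254.8471.
  t=2,j=2: stock 332.1860 → up 445.1292 (V=0.0000), down 308.9330 (V=37.0580). Price 14.9332; hedge Δ=-0.2721, bond B=105.3186.
  t=1,j=0: stock 172.0500 → up 230.5470 (V=63.7903), down 160.0065 (V=126.7761). Price 80.8511; hedge Δ=-0.8929, bond B=234.4752.
  t=1,j=1: stock 247.9000 → up 332.1860 (V=14.9332), down 230.5470 (V=63.7903). Price 32.6733; hedge Δ=-0.4807, bond B=151.8368.
  t=0,j=0: stock 185.0000 → up 247.9000 (V=32.6733), down 172.0500 (V=80.8511). Price 47.8258; hedge Δ=-0.6352, bond B=165.3327.
Verification: the root portfolio costs Δ(0,0)·S0 + B(0,0) = 47.8258, matching V0.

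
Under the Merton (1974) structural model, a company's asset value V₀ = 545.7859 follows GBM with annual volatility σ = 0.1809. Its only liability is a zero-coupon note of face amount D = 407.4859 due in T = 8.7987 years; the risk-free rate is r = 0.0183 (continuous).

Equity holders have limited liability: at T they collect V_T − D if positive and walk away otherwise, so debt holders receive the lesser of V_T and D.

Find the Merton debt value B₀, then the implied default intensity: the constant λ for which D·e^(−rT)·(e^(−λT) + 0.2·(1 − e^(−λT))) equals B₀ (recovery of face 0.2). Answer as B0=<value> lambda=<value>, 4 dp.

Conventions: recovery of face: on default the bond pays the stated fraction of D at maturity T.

B0=321.5132 lambda=0.0109

Equity is a call on the firm's assets struck at D = 407.4859:
d₁ = [ln(V₀/D) + (r + σ²/2)T] / (σ√T)
   = [ln(545.7859/407.4859) + (0.0183 + 0.5·0.1809²)·8.7987] / (0.1809·√8.7987)
   = [0.292220 + 0.304984] / 0.536596 = 1.112949
d₂ = d₁ − σ√T = 1.112949 − 0.536596 = 0.576353
N(d₁) = 0.867135,  N(d₂) = 0.717812,  e^(−rT) = 0.851278
E₀ = V₀·N(d₁) − D·e^(−rT)·N(d₂)
   = 545.7859·0.867135 − 407.4859·0.851278·0.717812 = 224.272706
B₀ = V₀ − E₀ = 545.7859 − 224.272706 = 321.513194
e^(−λT) = (B₀·e^(rT)/D − 0.2)/(1 − 0.2) = (321.5132·1.174704/407.4859 − 0.2)/0.8 = 0.90857642
λ = −ln(0.90857642)/8.7987 = 0.010897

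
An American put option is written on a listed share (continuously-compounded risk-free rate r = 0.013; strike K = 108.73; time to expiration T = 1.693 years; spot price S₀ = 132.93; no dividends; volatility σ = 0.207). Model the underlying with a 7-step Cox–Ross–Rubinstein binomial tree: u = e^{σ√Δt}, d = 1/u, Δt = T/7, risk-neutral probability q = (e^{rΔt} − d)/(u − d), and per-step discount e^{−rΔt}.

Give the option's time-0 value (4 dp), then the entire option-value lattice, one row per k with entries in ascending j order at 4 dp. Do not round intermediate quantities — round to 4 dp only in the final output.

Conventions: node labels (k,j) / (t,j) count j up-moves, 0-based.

price = 3.9704
tree:
3.9704
6.2892 1.5826
9.7180 2.7611 0.3662
14.5620 4.7390 0.7203 0.0000
20.9953 7.9602 1.4169 0.0000 0.0000
28.8264 12.9798 2.7871 0.0000 0.0000 0.0000
36.5603 20.2638 5.4822 0.0000 0.0000 0.0000 0.0000
43.5457 28.8264 10.7835 0.0000 0.0000 0.0000 0.0000 0.0000

Δt=0.24186  u=1.10716  d=0.90321  q=0.49001  discount=0.99686
step 7 (expiry): payoffs max(K−S,0) = 43.5457 28.8264 10.7835 0.0000 0.0000 0.0000 0.0000 0.0000
k=6: (k=6,j=0): S=72.1697, K−S=36.5603, hold=36.2190 ⇒ V=36.5603 exercise | (k=6,j=1): S=88.4662, K−S=20.2638, hold=19.9225 ⇒ V=20.2638 exercise | (k=6,j=2): S=108.4427, K−S=0.2873, hold=5.4822 ⇒ V=5.4822 continue | (k=6,j=3): S=132.9300, K−S=0.0000, hold=0.0000 ⇒ V=0.0000 continue | (k=6,j=4): S=162.9468, K−S=0.0000, hold=0.0000 ⇒ V=0.0000 continue | (k=6,j=5): S=199.7416, K−S=0.0000, hold=0.0000 ⇒ V=0.0000 continue | (k=6,j=6): S=244.8450, K−S=0.0000, hold=0.0000 ⇒ V=0.0000 continue
k=5: (k=5,j=0): S=79.9036, K−S=28.8264, hold=28.4851 ⇒ V=28.8264 exercise | (k=5,j=1): S=97.9465, K−S=10.7835, hold=12.9798 ⇒ V=12.9798 continue | (k=5,j=2): S=120.0637, K−S=0.0000, hold=2.7871 ⇒ V=2.7871 continue | (k=5,j=3): S=147.1751, K−S=0.0000, hold=0.0000 ⇒ V=0.0000 continue | (k=5,j=4): S=180.4086, K−S=0.0000, hold=0.0000 ⇒ V=0.0000 continue | (k=5,j=5): S=221.1464, K−S=0.0000, hold=0.0000 ⇒ V=0.0000 continue
k=4: (k=4,j=0): S=88.4662, K−S=20.2638, hold=20.9953 ⇒ V=20.9953 continue | (k=4,j=1): S=108.4427, K−S=0.2873, hold=7.9602 ⇒ V=7.9602 continue | (k=4,j=2): S=132.9300, K−S=0.0000, hold=1.4169 ⇒ V=1.4169 continue | (k=4,j=3): S=162.9468, K−S=0.0000, hold=0.0000 ⇒ V=0.0000 continue | (k=4,j=4): S=199.7416, K−S=0.0000, hold=0.0000 ⇒ V=0.0000 continue
k=3: (k=3,j=0): S=97.9465, K−S=10.7835, hold=14.5620 ⇒ V=14.5620 continue | (k=3,j=1): S=120.0637, K−S=0.0000, hold=4.7390 ⇒ V=4.7390 continue | (k=3,j=2): S=147.1751, K−S=0.0000, hold=0.7203 ⇒ V=0.7203 continue | (k=3,j=3): S=180.4086, K−S=0.0000, hold=0.0000 ⇒ V=0.0000 continue
k=2: (k=2,j=0): S=108.4427, K−S=0.2873, hold=9.7180 ⇒ V=9.7180 continue | (k=2,j=1): S=132.9300, K−S=0.0000, hold=2.7611 ⇒ V=2.7611 continue | (k=2,j=2): S=162.9468, K−S=0.0000, hold=0.3662 ⇒ V=0.3662 continue
k=1: (k=1,j=0): S=120.0637, K−S=0.0000, hold=6.2892 ⇒ V=6.2892 continue | (k=1,j=1): S=147.1751, K−S=0.0000, hold=1.5826 ⇒ V=1.5826 continue
k=0: (k=0,j=0): S=132.9300, K−S=0.0000, hold=3.9704 ⇒ V=3.9704 continue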